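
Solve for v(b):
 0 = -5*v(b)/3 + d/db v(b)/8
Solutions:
 v(b) = C1*exp(40*b/3)


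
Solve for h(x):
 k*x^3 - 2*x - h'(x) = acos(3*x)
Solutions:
 h(x) = C1 + k*x^4/4 - x^2 - x*acos(3*x) + sqrt(1 - 9*x^2)/3


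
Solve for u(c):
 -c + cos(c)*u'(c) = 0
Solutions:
 u(c) = C1 + Integral(c/cos(c), c)


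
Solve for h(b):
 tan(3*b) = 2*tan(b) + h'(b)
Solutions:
 h(b) = C1 + 2*log(cos(b)) - log(cos(3*b))/3


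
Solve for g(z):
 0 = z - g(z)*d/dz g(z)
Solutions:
 g(z) = -sqrt(C1 + z^2)
 g(z) = sqrt(C1 + z^2)


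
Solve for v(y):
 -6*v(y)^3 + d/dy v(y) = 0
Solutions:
 v(y) = -sqrt(2)*sqrt(-1/(C1 + 6*y))/2
 v(y) = sqrt(2)*sqrt(-1/(C1 + 6*y))/2


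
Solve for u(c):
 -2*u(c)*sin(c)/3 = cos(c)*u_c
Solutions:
 u(c) = C1*cos(c)^(2/3)


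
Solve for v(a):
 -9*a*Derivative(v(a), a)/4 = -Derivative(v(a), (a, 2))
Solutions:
 v(a) = C1 + C2*erfi(3*sqrt(2)*a/4)


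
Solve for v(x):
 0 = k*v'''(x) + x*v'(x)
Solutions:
 v(x) = C1 + Integral(C2*airyai(x*(-1/k)^(1/3)) + C3*airybi(x*(-1/k)^(1/3)), x)


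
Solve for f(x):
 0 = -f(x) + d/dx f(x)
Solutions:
 f(x) = C1*exp(x)


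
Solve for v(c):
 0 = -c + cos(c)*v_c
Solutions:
 v(c) = C1 + Integral(c/cos(c), c)


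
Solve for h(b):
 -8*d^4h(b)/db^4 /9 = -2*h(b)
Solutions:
 h(b) = C1*exp(-sqrt(6)*b/2) + C2*exp(sqrt(6)*b/2) + C3*sin(sqrt(6)*b/2) + C4*cos(sqrt(6)*b/2)


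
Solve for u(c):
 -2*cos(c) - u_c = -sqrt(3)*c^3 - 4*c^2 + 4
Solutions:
 u(c) = C1 + sqrt(3)*c^4/4 + 4*c^3/3 - 4*c - 2*sin(c)


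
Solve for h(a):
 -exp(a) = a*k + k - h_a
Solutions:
 h(a) = C1 + a^2*k/2 + a*k + exp(a)


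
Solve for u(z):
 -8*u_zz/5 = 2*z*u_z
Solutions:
 u(z) = C1 + C2*erf(sqrt(10)*z/4)


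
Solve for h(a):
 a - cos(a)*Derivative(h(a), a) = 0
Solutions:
 h(a) = C1 + Integral(a/cos(a), a)


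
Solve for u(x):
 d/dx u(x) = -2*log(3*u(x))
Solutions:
 Integral(1/(log(_y) + log(3)), (_y, u(x)))/2 = C1 - x


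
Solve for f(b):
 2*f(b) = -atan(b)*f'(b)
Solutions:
 f(b) = C1*exp(-2*Integral(1/atan(b), b))


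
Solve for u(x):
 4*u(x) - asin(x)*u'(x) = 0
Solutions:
 u(x) = C1*exp(4*Integral(1/asin(x), x))


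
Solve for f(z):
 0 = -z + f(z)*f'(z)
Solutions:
 f(z) = -sqrt(C1 + z^2)
 f(z) = sqrt(C1 + z^2)


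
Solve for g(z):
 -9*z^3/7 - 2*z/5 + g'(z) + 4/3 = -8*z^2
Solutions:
 g(z) = C1 + 9*z^4/28 - 8*z^3/3 + z^2/5 - 4*z/3


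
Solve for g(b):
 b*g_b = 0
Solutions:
 g(b) = C1


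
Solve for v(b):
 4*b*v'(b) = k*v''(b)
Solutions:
 v(b) = C1 + C2*erf(sqrt(2)*b*sqrt(-1/k))/sqrt(-1/k)


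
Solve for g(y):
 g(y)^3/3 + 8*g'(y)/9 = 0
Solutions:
 g(y) = -2*sqrt(-1/(C1 - 3*y))
 g(y) = 2*sqrt(-1/(C1 - 3*y))


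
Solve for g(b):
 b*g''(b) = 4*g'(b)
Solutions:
 g(b) = C1 + C2*b^5


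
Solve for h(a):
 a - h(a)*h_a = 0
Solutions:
 h(a) = -sqrt(C1 + a^2)
 h(a) = sqrt(C1 + a^2)


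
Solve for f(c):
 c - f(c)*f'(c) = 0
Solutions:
 f(c) = -sqrt(C1 + c^2)
 f(c) = sqrt(C1 + c^2)


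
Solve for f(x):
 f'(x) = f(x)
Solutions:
 f(x) = C1*exp(x)


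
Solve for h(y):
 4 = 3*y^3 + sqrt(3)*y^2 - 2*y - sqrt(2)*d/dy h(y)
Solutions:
 h(y) = C1 + 3*sqrt(2)*y^4/8 + sqrt(6)*y^3/6 - sqrt(2)*y^2/2 - 2*sqrt(2)*y


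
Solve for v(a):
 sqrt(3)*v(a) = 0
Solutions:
 v(a) = 0


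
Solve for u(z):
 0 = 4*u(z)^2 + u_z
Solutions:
 u(z) = 1/(C1 + 4*z)


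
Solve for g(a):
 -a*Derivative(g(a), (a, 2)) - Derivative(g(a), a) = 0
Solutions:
 g(a) = C1 + C2*log(a)


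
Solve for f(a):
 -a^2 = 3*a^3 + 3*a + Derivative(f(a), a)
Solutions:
 f(a) = C1 - 3*a^4/4 - a^3/3 - 3*a^2/2


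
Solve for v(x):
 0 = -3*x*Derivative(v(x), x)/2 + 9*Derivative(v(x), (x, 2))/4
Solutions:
 v(x) = C1 + C2*erfi(sqrt(3)*x/3)


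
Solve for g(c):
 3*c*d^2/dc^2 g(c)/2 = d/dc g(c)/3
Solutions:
 g(c) = C1 + C2*c^(11/9)


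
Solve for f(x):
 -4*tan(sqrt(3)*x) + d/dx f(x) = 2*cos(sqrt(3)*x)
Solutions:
 f(x) = C1 - 4*sqrt(3)*log(cos(sqrt(3)*x))/3 + 2*sqrt(3)*sin(sqrt(3)*x)/3


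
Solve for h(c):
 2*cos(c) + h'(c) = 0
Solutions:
 h(c) = C1 - 2*sin(c)


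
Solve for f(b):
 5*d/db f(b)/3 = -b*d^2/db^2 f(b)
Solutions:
 f(b) = C1 + C2/b^(2/3)


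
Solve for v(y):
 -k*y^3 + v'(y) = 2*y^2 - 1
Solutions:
 v(y) = C1 + k*y^4/4 + 2*y^3/3 - y


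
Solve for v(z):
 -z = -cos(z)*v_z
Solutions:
 v(z) = C1 + Integral(z/cos(z), z)


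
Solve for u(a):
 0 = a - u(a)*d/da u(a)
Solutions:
 u(a) = -sqrt(C1 + a^2)
 u(a) = sqrt(C1 + a^2)


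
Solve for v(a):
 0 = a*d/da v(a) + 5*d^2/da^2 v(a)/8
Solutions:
 v(a) = C1 + C2*erf(2*sqrt(5)*a/5)


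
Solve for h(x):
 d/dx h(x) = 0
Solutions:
 h(x) = C1


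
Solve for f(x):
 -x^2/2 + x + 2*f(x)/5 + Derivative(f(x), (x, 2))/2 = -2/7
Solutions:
 f(x) = C1*sin(2*sqrt(5)*x/5) + C2*cos(2*sqrt(5)*x/5) + 5*x^2/4 - 5*x/2 - 215/56


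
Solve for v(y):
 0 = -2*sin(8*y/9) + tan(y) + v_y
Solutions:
 v(y) = C1 + log(cos(y)) - 9*cos(8*y/9)/4


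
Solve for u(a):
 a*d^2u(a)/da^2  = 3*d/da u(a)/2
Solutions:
 u(a) = C1 + C2*a^(5/2)


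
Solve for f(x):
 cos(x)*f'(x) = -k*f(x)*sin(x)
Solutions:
 f(x) = C1*exp(k*log(cos(x)))


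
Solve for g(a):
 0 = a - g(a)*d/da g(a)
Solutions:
 g(a) = -sqrt(C1 + a^2)
 g(a) = sqrt(C1 + a^2)


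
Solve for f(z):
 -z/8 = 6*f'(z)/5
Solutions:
 f(z) = C1 - 5*z^2/96


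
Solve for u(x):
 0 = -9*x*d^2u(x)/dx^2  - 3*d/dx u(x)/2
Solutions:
 u(x) = C1 + C2*x^(5/6)


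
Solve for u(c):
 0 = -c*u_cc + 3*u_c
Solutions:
 u(c) = C1 + C2*c^4


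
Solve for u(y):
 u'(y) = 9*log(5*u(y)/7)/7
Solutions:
 -7*Integral(1/(log(_y) - log(7) + log(5)), (_y, u(y)))/9 = C1 - y


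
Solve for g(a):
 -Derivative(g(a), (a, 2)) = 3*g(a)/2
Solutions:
 g(a) = C1*sin(sqrt(6)*a/2) + C2*cos(sqrt(6)*a/2)


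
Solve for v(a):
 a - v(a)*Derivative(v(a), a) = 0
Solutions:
 v(a) = -sqrt(C1 + a^2)
 v(a) = sqrt(C1 + a^2)


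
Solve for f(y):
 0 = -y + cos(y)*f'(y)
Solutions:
 f(y) = C1 + Integral(y/cos(y), y)


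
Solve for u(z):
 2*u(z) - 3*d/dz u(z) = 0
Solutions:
 u(z) = C1*exp(2*z/3)


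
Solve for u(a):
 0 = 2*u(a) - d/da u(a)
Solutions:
 u(a) = C1*exp(2*a)


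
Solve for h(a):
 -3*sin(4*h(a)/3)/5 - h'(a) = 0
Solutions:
 3*a/5 + 3*log(cos(4*h(a)/3) - 1)/8 - 3*log(cos(4*h(a)/3) + 1)/8 = C1


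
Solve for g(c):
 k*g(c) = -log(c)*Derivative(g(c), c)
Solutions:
 g(c) = C1*exp(-k*li(c))


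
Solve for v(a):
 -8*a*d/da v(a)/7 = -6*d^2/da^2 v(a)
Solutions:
 v(a) = C1 + C2*erfi(sqrt(42)*a/21)


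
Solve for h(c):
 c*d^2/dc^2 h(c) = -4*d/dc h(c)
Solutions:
 h(c) = C1 + C2/c^3


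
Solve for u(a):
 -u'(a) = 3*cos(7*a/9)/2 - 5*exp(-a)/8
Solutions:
 u(a) = C1 - 27*sin(7*a/9)/14 - 5*exp(-a)/8


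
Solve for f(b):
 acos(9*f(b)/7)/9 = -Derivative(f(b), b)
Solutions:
 Integral(1/acos(9*_y/7), (_y, f(b))) = C1 - b/9


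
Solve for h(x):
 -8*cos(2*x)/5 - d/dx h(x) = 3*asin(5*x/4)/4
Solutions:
 h(x) = C1 - 3*x*asin(5*x/4)/4 - 3*sqrt(16 - 25*x^2)/20 - 4*sin(2*x)/5


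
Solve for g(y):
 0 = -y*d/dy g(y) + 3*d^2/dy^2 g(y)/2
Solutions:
 g(y) = C1 + C2*erfi(sqrt(3)*y/3)


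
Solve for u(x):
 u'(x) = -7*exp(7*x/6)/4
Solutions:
 u(x) = C1 - 3*exp(7*x/6)/2


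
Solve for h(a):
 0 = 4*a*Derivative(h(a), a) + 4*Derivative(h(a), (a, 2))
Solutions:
 h(a) = C1 + C2*erf(sqrt(2)*a/2)


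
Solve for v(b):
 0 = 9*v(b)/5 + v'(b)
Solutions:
 v(b) = C1*exp(-9*b/5)


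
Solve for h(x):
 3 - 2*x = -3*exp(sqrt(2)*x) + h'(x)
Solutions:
 h(x) = C1 - x^2 + 3*x + 3*sqrt(2)*exp(sqrt(2)*x)/2


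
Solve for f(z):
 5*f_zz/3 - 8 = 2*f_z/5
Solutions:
 f(z) = C1 + C2*exp(6*z/25) - 20*z


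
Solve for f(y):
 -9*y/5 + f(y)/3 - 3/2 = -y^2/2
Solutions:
 f(y) = -3*y^2/2 + 27*y/5 + 9/2


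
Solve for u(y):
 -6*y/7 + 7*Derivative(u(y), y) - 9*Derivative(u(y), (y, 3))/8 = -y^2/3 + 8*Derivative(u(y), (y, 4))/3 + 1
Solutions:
 u(y) = C1 + C2*exp(-y*(27*3^(2/3)/(128*sqrt(799414) + 114445)^(1/3) + 18 + 3^(1/3)*(128*sqrt(799414) + 114445)^(1/3))/128)*sin(3^(1/6)*y*(-3^(2/3)*(128*sqrt(799414) + 114445)^(1/3) + 81/(128*sqrt(799414) + 114445)^(1/3))/128) + C3*exp(-y*(27*3^(2/3)/(128*sqrt(799414) + 114445)^(1/3) + 18 + 3^(1/3)*(128*sqrt(799414) + 114445)^(1/3))/128)*cos(3^(1/6)*y*(-3^(2/3)*(128*sqrt(799414) + 114445)^(1/3) + 81/(128*sqrt(799414) + 114445)^(1/3))/128) + C4*exp(y*(-9 + 27*3^(2/3)/(128*sqrt(799414) + 114445)^(1/3) + 3^(1/3)*(128*sqrt(799414) + 114445)^(1/3))/64) - y^3/63 + 3*y^2/49 + 25*y/196


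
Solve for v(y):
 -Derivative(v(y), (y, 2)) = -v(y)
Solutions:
 v(y) = C1*exp(-y) + C2*exp(y)


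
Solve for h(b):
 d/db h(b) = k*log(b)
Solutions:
 h(b) = C1 + b*k*log(b) - b*k


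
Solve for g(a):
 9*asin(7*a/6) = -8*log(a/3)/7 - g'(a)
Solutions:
 g(a) = C1 - 8*a*log(a)/7 - 9*a*asin(7*a/6) + 8*a/7 + 8*a*log(3)/7 - 9*sqrt(36 - 49*a^2)/7


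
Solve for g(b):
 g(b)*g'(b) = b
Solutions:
 g(b) = -sqrt(C1 + b^2)
 g(b) = sqrt(C1 + b^2)


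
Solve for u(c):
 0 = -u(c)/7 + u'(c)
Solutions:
 u(c) = C1*exp(c/7)


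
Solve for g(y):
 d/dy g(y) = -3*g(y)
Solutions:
 g(y) = C1*exp(-3*y)


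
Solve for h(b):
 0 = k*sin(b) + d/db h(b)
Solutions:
 h(b) = C1 + k*cos(b)


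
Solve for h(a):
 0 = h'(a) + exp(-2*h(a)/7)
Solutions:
 h(a) = 7*log(-sqrt(C1 - a)) - 7*log(7) + 7*log(14)/2
 h(a) = 7*log(C1 - a)/2 - 7*log(7) + 7*log(14)/2


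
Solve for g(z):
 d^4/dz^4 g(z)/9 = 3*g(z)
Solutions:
 g(z) = C1*exp(-3^(3/4)*z) + C2*exp(3^(3/4)*z) + C3*sin(3^(3/4)*z) + C4*cos(3^(3/4)*z)


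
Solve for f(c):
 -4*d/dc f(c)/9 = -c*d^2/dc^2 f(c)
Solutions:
 f(c) = C1 + C2*c^(13/9)


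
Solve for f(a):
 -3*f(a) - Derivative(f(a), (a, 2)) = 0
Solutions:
 f(a) = C1*sin(sqrt(3)*a) + C2*cos(sqrt(3)*a)


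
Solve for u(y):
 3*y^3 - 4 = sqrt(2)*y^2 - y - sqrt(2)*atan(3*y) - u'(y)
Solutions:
 u(y) = C1 - 3*y^4/4 + sqrt(2)*y^3/3 - y^2/2 + 4*y - sqrt(2)*(y*atan(3*y) - log(9*y^2 + 1)/6)


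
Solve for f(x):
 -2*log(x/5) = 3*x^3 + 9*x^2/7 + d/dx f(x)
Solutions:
 f(x) = C1 - 3*x^4/4 - 3*x^3/7 - 2*x*log(x) + 2*x + 2*x*log(5)


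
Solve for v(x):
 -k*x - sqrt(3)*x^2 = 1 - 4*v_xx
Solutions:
 v(x) = C1 + C2*x + k*x^3/24 + sqrt(3)*x^4/48 + x^2/8


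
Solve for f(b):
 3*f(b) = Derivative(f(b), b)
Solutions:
 f(b) = C1*exp(3*b)


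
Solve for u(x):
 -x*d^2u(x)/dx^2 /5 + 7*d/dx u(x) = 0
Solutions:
 u(x) = C1 + C2*x^36


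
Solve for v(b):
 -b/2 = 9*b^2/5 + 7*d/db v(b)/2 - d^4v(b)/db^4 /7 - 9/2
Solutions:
 v(b) = C1 + C4*exp(14^(2/3)*b/2) - 6*b^3/35 - b^2/14 + 9*b/7 + (C2*sin(14^(2/3)*sqrt(3)*b/4) + C3*cos(14^(2/3)*sqrt(3)*b/4))*exp(-14^(2/3)*b/4)


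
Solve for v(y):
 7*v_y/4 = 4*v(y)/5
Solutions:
 v(y) = C1*exp(16*y/35)


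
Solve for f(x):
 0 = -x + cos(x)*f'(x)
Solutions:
 f(x) = C1 + Integral(x/cos(x), x)


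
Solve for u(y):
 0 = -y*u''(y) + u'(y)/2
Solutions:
 u(y) = C1 + C2*y^(3/2)


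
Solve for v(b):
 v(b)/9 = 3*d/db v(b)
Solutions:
 v(b) = C1*exp(b/27)


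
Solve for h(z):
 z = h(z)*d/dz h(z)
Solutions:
 h(z) = -sqrt(C1 + z^2)
 h(z) = sqrt(C1 + z^2)


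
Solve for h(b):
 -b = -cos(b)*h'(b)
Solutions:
 h(b) = C1 + Integral(b/cos(b), b)


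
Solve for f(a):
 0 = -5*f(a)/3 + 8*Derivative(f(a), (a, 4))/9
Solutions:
 f(a) = C1*exp(-30^(1/4)*a/2) + C2*exp(30^(1/4)*a/2) + C3*sin(30^(1/4)*a/2) + C4*cos(30^(1/4)*a/2)


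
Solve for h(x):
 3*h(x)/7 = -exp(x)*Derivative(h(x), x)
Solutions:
 h(x) = C1*exp(3*exp(-x)/7)


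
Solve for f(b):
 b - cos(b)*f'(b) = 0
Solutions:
 f(b) = C1 + Integral(b/cos(b), b)


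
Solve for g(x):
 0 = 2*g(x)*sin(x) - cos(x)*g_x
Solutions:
 g(x) = C1/cos(x)^2


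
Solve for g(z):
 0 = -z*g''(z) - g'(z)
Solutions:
 g(z) = C1 + C2*log(z)


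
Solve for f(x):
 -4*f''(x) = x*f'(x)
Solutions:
 f(x) = C1 + C2*erf(sqrt(2)*x/4)


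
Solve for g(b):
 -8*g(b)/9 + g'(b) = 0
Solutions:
 g(b) = C1*exp(8*b/9)


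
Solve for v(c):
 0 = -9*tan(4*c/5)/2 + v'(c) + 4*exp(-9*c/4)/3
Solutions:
 v(c) = C1 + 45*log(tan(4*c/5)^2 + 1)/16 + 16*exp(-9*c/4)/27


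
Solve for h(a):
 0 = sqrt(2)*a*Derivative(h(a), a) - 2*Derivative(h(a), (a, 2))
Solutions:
 h(a) = C1 + C2*erfi(2^(1/4)*a/2)


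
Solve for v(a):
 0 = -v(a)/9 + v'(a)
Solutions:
 v(a) = C1*exp(a/9)


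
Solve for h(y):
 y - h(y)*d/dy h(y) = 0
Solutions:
 h(y) = -sqrt(C1 + y^2)
 h(y) = sqrt(C1 + y^2)


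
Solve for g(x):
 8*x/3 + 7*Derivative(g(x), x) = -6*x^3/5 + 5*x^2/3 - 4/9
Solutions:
 g(x) = C1 - 3*x^4/70 + 5*x^3/63 - 4*x^2/21 - 4*x/63


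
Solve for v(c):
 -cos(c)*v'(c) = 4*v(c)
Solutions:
 v(c) = C1*(sin(c)^2 - 2*sin(c) + 1)/(sin(c)^2 + 2*sin(c) + 1)


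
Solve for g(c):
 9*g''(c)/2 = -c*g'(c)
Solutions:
 g(c) = C1 + C2*erf(c/3)


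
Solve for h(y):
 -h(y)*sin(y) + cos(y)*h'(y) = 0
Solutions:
 h(y) = C1/cos(y)


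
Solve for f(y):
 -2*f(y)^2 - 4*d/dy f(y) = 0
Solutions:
 f(y) = 2/(C1 + y)


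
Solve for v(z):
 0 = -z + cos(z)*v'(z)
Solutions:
 v(z) = C1 + Integral(z/cos(z), z)


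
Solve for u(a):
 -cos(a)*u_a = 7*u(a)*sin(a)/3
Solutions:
 u(a) = C1*cos(a)^(7/3)


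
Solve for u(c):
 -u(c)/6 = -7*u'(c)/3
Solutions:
 u(c) = C1*exp(c/14)


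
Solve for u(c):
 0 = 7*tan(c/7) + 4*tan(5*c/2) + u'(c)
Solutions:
 u(c) = C1 + 49*log(cos(c/7)) + 8*log(cos(5*c/2))/5


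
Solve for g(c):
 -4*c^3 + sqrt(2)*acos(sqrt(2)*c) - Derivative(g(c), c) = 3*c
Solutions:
 g(c) = C1 - c^4 - 3*c^2/2 + sqrt(2)*(c*acos(sqrt(2)*c) - sqrt(2)*sqrt(1 - 2*c^2)/2)


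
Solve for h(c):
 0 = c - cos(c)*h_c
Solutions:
 h(c) = C1 + Integral(c/cos(c), c)


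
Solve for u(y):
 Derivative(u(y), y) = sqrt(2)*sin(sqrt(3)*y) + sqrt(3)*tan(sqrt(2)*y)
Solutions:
 u(y) = C1 - sqrt(6)*log(cos(sqrt(2)*y))/2 - sqrt(6)*cos(sqrt(3)*y)/3


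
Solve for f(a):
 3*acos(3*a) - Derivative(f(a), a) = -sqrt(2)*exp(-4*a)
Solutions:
 f(a) = C1 + 3*a*acos(3*a) - sqrt(1 - 9*a^2) - sqrt(2)*exp(-4*a)/4


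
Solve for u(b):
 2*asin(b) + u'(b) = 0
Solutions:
 u(b) = C1 - 2*b*asin(b) - 2*sqrt(1 - b^2)


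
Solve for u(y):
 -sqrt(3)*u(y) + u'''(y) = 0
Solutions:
 u(y) = C3*exp(3^(1/6)*y) + (C1*sin(3^(2/3)*y/2) + C2*cos(3^(2/3)*y/2))*exp(-3^(1/6)*y/2)


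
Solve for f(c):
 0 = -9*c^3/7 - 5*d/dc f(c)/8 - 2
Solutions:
 f(c) = C1 - 18*c^4/35 - 16*c/5


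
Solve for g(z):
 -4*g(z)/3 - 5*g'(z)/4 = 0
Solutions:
 g(z) = C1*exp(-16*z/15)


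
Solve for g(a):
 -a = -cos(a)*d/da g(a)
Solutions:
 g(a) = C1 + Integral(a/cos(a), a)


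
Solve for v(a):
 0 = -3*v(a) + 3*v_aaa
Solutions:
 v(a) = C3*exp(a) + (C1*sin(sqrt(3)*a/2) + C2*cos(sqrt(3)*a/2))*exp(-a/2)


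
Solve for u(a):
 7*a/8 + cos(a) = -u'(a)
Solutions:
 u(a) = C1 - 7*a^2/16 - sin(a)


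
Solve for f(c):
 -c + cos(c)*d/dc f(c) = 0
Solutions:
 f(c) = C1 + Integral(c/cos(c), c)


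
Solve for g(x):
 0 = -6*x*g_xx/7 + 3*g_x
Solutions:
 g(x) = C1 + C2*x^(9/2)


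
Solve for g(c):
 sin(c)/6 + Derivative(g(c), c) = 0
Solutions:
 g(c) = C1 + cos(c)/6


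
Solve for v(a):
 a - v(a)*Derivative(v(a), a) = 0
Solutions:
 v(a) = -sqrt(C1 + a^2)
 v(a) = sqrt(C1 + a^2)


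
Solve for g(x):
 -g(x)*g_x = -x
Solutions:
 g(x) = -sqrt(C1 + x^2)
 g(x) = sqrt(C1 + x^2)


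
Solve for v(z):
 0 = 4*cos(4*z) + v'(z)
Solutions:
 v(z) = C1 - sin(4*z)


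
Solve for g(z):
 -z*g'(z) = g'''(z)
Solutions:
 g(z) = C1 + Integral(C2*airyai(-z) + C3*airybi(-z), z)


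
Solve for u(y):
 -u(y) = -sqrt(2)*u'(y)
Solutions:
 u(y) = C1*exp(sqrt(2)*y/2)


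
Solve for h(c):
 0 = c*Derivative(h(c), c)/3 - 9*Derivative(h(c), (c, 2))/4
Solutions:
 h(c) = C1 + C2*erfi(sqrt(6)*c/9)


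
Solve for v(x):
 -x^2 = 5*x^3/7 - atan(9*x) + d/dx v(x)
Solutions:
 v(x) = C1 - 5*x^4/28 - x^3/3 + x*atan(9*x) - log(81*x^2 + 1)/18


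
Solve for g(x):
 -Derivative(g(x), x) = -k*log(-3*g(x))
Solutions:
 Integral(1/(log(-_y) + log(3)), (_y, g(x))) = C1 + k*x


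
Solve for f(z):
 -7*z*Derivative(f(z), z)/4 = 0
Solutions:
 f(z) = C1


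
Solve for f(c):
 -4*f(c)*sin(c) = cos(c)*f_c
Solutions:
 f(c) = C1*cos(c)^4


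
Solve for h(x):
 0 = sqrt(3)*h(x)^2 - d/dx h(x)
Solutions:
 h(x) = -1/(C1 + sqrt(3)*x)


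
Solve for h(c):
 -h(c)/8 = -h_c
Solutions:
 h(c) = C1*exp(c/8)


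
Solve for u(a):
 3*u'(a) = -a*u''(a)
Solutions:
 u(a) = C1 + C2/a^2


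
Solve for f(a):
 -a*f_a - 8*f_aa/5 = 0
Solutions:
 f(a) = C1 + C2*erf(sqrt(5)*a/4)


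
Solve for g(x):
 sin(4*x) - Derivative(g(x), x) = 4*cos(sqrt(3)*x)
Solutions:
 g(x) = C1 - 4*sqrt(3)*sin(sqrt(3)*x)/3 - cos(4*x)/4


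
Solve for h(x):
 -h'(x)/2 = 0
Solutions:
 h(x) = C1


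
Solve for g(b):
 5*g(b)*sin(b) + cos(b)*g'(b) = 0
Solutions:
 g(b) = C1*cos(b)^5


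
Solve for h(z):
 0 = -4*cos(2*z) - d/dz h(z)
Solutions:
 h(z) = C1 - 2*sin(2*z)


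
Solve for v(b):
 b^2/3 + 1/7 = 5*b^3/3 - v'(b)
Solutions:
 v(b) = C1 + 5*b^4/12 - b^3/9 - b/7


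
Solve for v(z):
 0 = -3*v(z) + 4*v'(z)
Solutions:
 v(z) = C1*exp(3*z/4)


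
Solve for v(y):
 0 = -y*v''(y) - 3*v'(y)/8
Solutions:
 v(y) = C1 + C2*y^(5/8)


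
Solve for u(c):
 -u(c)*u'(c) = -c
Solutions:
 u(c) = -sqrt(C1 + c^2)
 u(c) = sqrt(C1 + c^2)


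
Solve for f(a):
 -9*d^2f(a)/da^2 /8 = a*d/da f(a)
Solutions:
 f(a) = C1 + C2*erf(2*a/3)


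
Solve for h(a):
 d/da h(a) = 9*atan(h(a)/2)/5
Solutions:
 Integral(1/atan(_y/2), (_y, h(a))) = C1 + 9*a/5


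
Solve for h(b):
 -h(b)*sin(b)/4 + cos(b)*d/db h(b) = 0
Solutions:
 h(b) = C1/cos(b)^(1/4)


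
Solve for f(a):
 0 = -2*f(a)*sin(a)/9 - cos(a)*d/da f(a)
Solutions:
 f(a) = C1*cos(a)^(2/9)


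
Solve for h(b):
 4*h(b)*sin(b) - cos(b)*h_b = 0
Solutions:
 h(b) = C1/cos(b)^4


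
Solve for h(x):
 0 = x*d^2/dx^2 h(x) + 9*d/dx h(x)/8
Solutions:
 h(x) = C1 + C2/x^(1/8)


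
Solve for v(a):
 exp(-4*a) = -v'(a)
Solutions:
 v(a) = C1 + exp(-4*a)/4


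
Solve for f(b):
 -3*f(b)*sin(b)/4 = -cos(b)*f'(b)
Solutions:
 f(b) = C1/cos(b)^(3/4)


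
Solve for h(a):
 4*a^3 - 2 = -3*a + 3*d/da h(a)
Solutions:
 h(a) = C1 + a^4/3 + a^2/2 - 2*a/3


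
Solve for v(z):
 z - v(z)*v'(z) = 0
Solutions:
 v(z) = -sqrt(C1 + z^2)
 v(z) = sqrt(C1 + z^2)


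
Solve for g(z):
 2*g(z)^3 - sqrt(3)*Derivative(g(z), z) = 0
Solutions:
 g(z) = -sqrt(6)*sqrt(-1/(C1 + 2*sqrt(3)*z))/2
 g(z) = sqrt(6)*sqrt(-1/(C1 + 2*sqrt(3)*z))/2


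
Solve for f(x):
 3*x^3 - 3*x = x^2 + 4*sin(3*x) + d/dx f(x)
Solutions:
 f(x) = C1 + 3*x^4/4 - x^3/3 - 3*x^2/2 + 4*cos(3*x)/3


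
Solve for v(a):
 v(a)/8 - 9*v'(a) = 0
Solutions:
 v(a) = C1*exp(a/72)


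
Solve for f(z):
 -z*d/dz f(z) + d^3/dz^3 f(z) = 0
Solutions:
 f(z) = C1 + Integral(C2*airyai(z) + C3*airybi(z), z)


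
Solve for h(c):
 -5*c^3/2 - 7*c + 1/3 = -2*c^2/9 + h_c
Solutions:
 h(c) = C1 - 5*c^4/8 + 2*c^3/27 - 7*c^2/2 + c/3


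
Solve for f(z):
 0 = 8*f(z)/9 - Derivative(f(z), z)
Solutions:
 f(z) = C1*exp(8*z/9)


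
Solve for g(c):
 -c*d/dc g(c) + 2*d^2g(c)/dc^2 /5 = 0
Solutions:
 g(c) = C1 + C2*erfi(sqrt(5)*c/2)


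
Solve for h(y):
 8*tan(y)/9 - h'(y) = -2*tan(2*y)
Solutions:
 h(y) = C1 - 8*log(cos(y))/9 - log(cos(2*y))


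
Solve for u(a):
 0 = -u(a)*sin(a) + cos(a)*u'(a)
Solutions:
 u(a) = C1/cos(a)


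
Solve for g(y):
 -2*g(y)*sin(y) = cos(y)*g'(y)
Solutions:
 g(y) = C1*cos(y)^2


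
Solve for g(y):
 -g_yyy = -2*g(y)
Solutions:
 g(y) = C3*exp(2^(1/3)*y) + (C1*sin(2^(1/3)*sqrt(3)*y/2) + C2*cos(2^(1/3)*sqrt(3)*y/2))*exp(-2^(1/3)*y/2)


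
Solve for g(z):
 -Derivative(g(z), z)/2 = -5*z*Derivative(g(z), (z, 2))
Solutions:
 g(z) = C1 + C2*z^(11/10)


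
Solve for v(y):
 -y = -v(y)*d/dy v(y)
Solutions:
 v(y) = -sqrt(C1 + y^2)
 v(y) = sqrt(C1 + y^2)


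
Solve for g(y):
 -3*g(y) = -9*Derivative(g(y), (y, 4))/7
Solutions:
 g(y) = C1*exp(-3^(3/4)*7^(1/4)*y/3) + C2*exp(3^(3/4)*7^(1/4)*y/3) + C3*sin(3^(3/4)*7^(1/4)*y/3) + C4*cos(3^(3/4)*7^(1/4)*y/3)


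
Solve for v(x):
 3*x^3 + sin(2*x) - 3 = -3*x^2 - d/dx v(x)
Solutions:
 v(x) = C1 - 3*x^4/4 - x^3 + 3*x + cos(2*x)/2


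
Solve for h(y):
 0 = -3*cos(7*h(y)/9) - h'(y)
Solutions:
 3*y - 9*log(sin(7*h(y)/9) - 1)/14 + 9*log(sin(7*h(y)/9) + 1)/14 = C1


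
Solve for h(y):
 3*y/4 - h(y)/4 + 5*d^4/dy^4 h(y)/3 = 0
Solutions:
 h(y) = C1*exp(-sqrt(2)*3^(1/4)*5^(3/4)*y/10) + C2*exp(sqrt(2)*3^(1/4)*5^(3/4)*y/10) + C3*sin(sqrt(2)*3^(1/4)*5^(3/4)*y/10) + C4*cos(sqrt(2)*3^(1/4)*5^(3/4)*y/10) + 3*y


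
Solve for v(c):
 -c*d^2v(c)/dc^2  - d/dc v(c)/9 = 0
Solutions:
 v(c) = C1 + C2*c^(8/9)


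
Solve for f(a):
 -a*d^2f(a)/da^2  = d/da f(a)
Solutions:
 f(a) = C1 + C2*log(a)


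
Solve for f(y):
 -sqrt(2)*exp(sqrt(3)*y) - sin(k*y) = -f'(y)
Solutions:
 f(y) = C1 + sqrt(6)*exp(sqrt(3)*y)/3 - cos(k*y)/k


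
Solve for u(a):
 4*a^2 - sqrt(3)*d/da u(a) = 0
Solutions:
 u(a) = C1 + 4*sqrt(3)*a^3/9


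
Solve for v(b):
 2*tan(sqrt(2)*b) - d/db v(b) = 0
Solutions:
 v(b) = C1 - sqrt(2)*log(cos(sqrt(2)*b))


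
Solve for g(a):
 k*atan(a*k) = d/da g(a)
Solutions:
 g(a) = C1 + k*Piecewise((a*atan(a*k) - log(a^2*k^2 + 1)/(2*k), Ne(k, 0)), (0, True))


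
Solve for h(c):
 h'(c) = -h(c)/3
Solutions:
 h(c) = C1*exp(-c/3)


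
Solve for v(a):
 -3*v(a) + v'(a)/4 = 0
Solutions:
 v(a) = C1*exp(12*a)


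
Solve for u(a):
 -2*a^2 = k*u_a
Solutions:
 u(a) = C1 - 2*a^3/(3*k)


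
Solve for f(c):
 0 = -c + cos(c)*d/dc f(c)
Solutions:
 f(c) = C1 + Integral(c/cos(c), c)


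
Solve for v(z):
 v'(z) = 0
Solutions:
 v(z) = C1


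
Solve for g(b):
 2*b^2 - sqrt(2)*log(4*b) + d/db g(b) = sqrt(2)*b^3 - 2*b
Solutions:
 g(b) = C1 + sqrt(2)*b^4/4 - 2*b^3/3 - b^2 + sqrt(2)*b*log(b) - sqrt(2)*b + 2*sqrt(2)*b*log(2)


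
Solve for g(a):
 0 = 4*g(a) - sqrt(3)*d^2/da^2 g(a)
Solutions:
 g(a) = C1*exp(-2*3^(3/4)*a/3) + C2*exp(2*3^(3/4)*a/3)


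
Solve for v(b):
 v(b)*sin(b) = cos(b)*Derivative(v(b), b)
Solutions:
 v(b) = C1/cos(b)


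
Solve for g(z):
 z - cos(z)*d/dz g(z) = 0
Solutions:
 g(z) = C1 + Integral(z/cos(z), z)


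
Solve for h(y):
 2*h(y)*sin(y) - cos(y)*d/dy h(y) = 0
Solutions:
 h(y) = C1/cos(y)^2


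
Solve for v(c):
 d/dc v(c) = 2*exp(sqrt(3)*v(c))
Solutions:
 v(c) = sqrt(3)*(2*log(-1/(C1 + 2*c)) - log(3))/6


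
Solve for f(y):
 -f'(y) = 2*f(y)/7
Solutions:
 f(y) = C1*exp(-2*y/7)


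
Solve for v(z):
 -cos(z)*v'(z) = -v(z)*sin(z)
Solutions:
 v(z) = C1/cos(z)


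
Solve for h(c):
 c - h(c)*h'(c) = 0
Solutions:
 h(c) = -sqrt(C1 + c^2)
 h(c) = sqrt(C1 + c^2)


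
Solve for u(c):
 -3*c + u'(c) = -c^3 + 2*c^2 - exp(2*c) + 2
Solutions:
 u(c) = C1 - c^4/4 + 2*c^3/3 + 3*c^2/2 + 2*c - exp(2*c)/2


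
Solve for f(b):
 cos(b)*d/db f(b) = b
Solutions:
 f(b) = C1 + Integral(b/cos(b), b)


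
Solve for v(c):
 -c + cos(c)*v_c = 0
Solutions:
 v(c) = C1 + Integral(c/cos(c), c)


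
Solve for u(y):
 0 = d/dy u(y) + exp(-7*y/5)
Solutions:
 u(y) = C1 + 5*exp(-7*y/5)/7


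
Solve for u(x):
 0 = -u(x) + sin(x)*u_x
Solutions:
 u(x) = C1*sqrt(cos(x) - 1)/sqrt(cos(x) + 1)


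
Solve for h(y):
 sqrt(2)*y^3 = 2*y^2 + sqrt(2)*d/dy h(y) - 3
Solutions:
 h(y) = C1 + y^4/4 - sqrt(2)*y^3/3 + 3*sqrt(2)*y/2


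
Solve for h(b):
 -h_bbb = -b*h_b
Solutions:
 h(b) = C1 + Integral(C2*airyai(b) + C3*airybi(b), b)


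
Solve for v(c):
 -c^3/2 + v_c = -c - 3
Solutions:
 v(c) = C1 + c^4/8 - c^2/2 - 3*c


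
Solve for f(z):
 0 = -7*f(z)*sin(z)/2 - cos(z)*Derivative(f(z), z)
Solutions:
 f(z) = C1*cos(z)^(7/2)


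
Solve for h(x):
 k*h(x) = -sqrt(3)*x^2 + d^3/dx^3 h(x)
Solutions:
 h(x) = C1*exp(k^(1/3)*x) + C2*exp(k^(1/3)*x*(-1 + sqrt(3)*I)/2) + C3*exp(-k^(1/3)*x*(1 + sqrt(3)*I)/2) - sqrt(3)*x^2/k


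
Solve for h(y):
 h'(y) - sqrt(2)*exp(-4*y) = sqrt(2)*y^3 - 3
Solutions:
 h(y) = C1 + sqrt(2)*y^4/4 - 3*y - sqrt(2)*exp(-4*y)/4


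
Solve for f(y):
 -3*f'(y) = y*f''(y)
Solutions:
 f(y) = C1 + C2/y^2


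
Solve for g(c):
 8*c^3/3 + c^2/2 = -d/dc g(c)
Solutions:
 g(c) = C1 - 2*c^4/3 - c^3/6


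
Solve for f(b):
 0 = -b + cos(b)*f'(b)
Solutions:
 f(b) = C1 + Integral(b/cos(b), b)


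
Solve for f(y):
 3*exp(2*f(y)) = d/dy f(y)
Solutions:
 f(y) = log(-sqrt(-1/(C1 + 3*y))) - log(2)/2
 f(y) = log(-1/(C1 + 3*y))/2 - log(2)/2


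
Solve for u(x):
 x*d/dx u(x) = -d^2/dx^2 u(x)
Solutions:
 u(x) = C1 + C2*erf(sqrt(2)*x/2)


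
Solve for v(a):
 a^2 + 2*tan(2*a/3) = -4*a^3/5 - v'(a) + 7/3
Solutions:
 v(a) = C1 - a^4/5 - a^3/3 + 7*a/3 + 3*log(cos(2*a/3))


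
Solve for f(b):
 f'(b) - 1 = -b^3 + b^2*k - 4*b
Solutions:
 f(b) = C1 - b^4/4 + b^3*k/3 - 2*b^2 + b


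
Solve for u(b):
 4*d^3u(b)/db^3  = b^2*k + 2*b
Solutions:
 u(b) = C1 + C2*b + C3*b^2 + b^5*k/240 + b^4/48


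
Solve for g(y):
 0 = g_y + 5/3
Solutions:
 g(y) = C1 - 5*y/3


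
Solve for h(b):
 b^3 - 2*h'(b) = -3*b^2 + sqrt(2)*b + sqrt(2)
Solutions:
 h(b) = C1 + b^4/8 + b^3/2 - sqrt(2)*b^2/4 - sqrt(2)*b/2


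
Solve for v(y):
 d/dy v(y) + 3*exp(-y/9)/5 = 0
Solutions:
 v(y) = C1 + 27*exp(-y/9)/5


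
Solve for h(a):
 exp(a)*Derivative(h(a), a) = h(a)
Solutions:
 h(a) = C1*exp(-exp(-a))


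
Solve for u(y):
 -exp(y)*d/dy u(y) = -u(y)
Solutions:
 u(y) = C1*exp(-exp(-y))


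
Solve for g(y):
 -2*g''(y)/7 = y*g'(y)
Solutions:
 g(y) = C1 + C2*erf(sqrt(7)*y/2)


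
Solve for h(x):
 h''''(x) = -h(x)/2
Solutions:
 h(x) = (C1*sin(2^(1/4)*x/2) + C2*cos(2^(1/4)*x/2))*exp(-2^(1/4)*x/2) + (C3*sin(2^(1/4)*x/2) + C4*cos(2^(1/4)*x/2))*exp(2^(1/4)*x/2)


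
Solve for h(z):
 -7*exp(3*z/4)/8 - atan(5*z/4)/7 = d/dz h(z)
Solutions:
 h(z) = C1 - z*atan(5*z/4)/7 - 7*exp(3*z/4)/6 + 2*log(25*z^2 + 16)/35


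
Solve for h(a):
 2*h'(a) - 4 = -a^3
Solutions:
 h(a) = C1 - a^4/8 + 2*a


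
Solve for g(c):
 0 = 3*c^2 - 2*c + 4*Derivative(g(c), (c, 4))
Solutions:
 g(c) = C1 + C2*c + C3*c^2 + C4*c^3 - c^6/480 + c^5/240


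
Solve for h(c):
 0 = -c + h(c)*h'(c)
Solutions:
 h(c) = -sqrt(C1 + c^2)
 h(c) = sqrt(C1 + c^2)


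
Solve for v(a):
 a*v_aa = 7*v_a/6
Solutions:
 v(a) = C1 + C2*a^(13/6)


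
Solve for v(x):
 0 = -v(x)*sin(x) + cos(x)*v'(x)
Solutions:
 v(x) = C1/cos(x)


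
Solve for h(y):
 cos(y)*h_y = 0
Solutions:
 h(y) = C1


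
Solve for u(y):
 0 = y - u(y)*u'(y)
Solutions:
 u(y) = -sqrt(C1 + y^2)
 u(y) = sqrt(C1 + y^2)


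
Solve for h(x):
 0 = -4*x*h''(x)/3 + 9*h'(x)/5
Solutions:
 h(x) = C1 + C2*x^(47/20)


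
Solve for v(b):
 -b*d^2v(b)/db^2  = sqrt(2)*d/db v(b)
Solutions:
 v(b) = C1 + C2*b^(1 - sqrt(2))


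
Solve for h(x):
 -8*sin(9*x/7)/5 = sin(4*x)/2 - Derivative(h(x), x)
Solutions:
 h(x) = C1 - 56*cos(9*x/7)/45 - cos(4*x)/8


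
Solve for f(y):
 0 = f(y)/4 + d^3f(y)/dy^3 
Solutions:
 f(y) = C3*exp(-2^(1/3)*y/2) + (C1*sin(2^(1/3)*sqrt(3)*y/4) + C2*cos(2^(1/3)*sqrt(3)*y/4))*exp(2^(1/3)*y/4)


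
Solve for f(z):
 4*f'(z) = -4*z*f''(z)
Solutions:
 f(z) = C1 + C2*log(z)


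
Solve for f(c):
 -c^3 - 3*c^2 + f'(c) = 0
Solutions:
 f(c) = C1 + c^4/4 + c^3


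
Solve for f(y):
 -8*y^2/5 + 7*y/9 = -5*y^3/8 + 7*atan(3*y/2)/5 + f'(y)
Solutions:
 f(y) = C1 + 5*y^4/32 - 8*y^3/15 + 7*y^2/18 - 7*y*atan(3*y/2)/5 + 7*log(9*y^2 + 4)/15


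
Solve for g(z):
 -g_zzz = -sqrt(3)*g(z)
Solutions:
 g(z) = C3*exp(3^(1/6)*z) + (C1*sin(3^(2/3)*z/2) + C2*cos(3^(2/3)*z/2))*exp(-3^(1/6)*z/2)


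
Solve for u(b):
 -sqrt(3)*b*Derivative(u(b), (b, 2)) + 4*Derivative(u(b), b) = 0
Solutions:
 u(b) = C1 + C2*b^(1 + 4*sqrt(3)/3)


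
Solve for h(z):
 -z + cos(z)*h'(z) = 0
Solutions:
 h(z) = C1 + Integral(z/cos(z), z)


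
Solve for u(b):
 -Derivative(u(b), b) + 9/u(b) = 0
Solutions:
 u(b) = -sqrt(C1 + 18*b)
 u(b) = sqrt(C1 + 18*b)


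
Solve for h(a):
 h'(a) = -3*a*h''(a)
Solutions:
 h(a) = C1 + C2*a^(2/3)


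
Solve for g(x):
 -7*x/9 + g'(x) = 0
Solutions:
 g(x) = C1 + 7*x^2/18


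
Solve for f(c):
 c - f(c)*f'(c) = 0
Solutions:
 f(c) = -sqrt(C1 + c^2)
 f(c) = sqrt(C1 + c^2)


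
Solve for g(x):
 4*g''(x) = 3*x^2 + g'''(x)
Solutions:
 g(x) = C1 + C2*x + C3*exp(4*x) + x^4/16 + x^3/16 + 3*x^2/64


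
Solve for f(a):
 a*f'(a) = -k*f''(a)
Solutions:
 f(a) = C1 + C2*sqrt(k)*erf(sqrt(2)*a*sqrt(1/k)/2)


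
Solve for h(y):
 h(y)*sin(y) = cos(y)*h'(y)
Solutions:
 h(y) = C1/cos(y)


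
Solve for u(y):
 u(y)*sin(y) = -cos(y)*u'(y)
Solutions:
 u(y) = C1*cos(y)


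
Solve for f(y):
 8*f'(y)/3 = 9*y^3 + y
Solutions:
 f(y) = C1 + 27*y^4/32 + 3*y^2/16


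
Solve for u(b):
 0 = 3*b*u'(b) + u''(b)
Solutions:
 u(b) = C1 + C2*erf(sqrt(6)*b/2)


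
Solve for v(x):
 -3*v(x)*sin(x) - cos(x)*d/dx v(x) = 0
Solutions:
 v(x) = C1*cos(x)^3


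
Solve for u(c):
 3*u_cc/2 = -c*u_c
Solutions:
 u(c) = C1 + C2*erf(sqrt(3)*c/3)


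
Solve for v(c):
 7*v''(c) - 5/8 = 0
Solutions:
 v(c) = C1 + C2*c + 5*c^2/112


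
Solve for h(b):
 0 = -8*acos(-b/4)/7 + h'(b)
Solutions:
 h(b) = C1 + 8*b*acos(-b/4)/7 + 8*sqrt(16 - b^2)/7


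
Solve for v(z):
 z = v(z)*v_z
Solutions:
 v(z) = -sqrt(C1 + z^2)
 v(z) = sqrt(C1 + z^2)


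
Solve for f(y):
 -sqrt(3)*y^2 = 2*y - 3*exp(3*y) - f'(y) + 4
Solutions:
 f(y) = C1 + sqrt(3)*y^3/3 + y^2 + 4*y - exp(3*y)


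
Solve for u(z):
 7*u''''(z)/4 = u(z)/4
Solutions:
 u(z) = C1*exp(-7^(3/4)*z/7) + C2*exp(7^(3/4)*z/7) + C3*sin(7^(3/4)*z/7) + C4*cos(7^(3/4)*z/7)


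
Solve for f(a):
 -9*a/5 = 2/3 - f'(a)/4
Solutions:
 f(a) = C1 + 18*a^2/5 + 8*a/3


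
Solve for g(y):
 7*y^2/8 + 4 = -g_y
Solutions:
 g(y) = C1 - 7*y^3/24 - 4*y


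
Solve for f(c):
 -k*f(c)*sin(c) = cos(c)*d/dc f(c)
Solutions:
 f(c) = C1*exp(k*log(cos(c)))


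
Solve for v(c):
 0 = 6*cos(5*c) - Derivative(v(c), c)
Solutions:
 v(c) = C1 + 6*sin(5*c)/5


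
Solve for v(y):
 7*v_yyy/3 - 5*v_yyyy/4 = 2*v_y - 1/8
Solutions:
 v(y) = C1 + C2*exp(y*(392*2^(1/3)/(135*sqrt(7249) + 12737)^(1/3) + 2^(2/3)*(135*sqrt(7249) + 12737)^(1/3) + 56)/90)*sin(2^(1/3)*sqrt(3)*y*(-2^(1/3)*(135*sqrt(7249) + 12737)^(1/3) + 392/(135*sqrt(7249) + 12737)^(1/3))/90) + C3*exp(y*(392*2^(1/3)/(135*sqrt(7249) + 12737)^(1/3) + 2^(2/3)*(135*sqrt(7249) + 12737)^(1/3) + 56)/90)*cos(2^(1/3)*sqrt(3)*y*(-2^(1/3)*(135*sqrt(7249) + 12737)^(1/3) + 392/(135*sqrt(7249) + 12737)^(1/3))/90) + C4*exp(y*(-2^(2/3)*(135*sqrt(7249) + 12737)^(1/3) - 392*2^(1/3)/(135*sqrt(7249) + 12737)^(1/3) + 28)/45) + y/16


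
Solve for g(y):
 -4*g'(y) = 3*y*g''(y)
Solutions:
 g(y) = C1 + C2/y^(1/3)


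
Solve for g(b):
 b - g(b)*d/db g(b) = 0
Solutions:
 g(b) = -sqrt(C1 + b^2)
 g(b) = sqrt(C1 + b^2)


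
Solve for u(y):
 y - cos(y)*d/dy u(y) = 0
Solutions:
 u(y) = C1 + Integral(y/cos(y), y)


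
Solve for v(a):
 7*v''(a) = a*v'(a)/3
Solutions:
 v(a) = C1 + C2*erfi(sqrt(42)*a/42)


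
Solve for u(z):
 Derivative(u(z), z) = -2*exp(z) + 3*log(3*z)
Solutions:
 u(z) = C1 + 3*z*log(z) + 3*z*(-1 + log(3)) - 2*exp(z)


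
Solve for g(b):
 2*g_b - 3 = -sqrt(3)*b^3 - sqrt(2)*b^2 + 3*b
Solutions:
 g(b) = C1 - sqrt(3)*b^4/8 - sqrt(2)*b^3/6 + 3*b^2/4 + 3*b/2


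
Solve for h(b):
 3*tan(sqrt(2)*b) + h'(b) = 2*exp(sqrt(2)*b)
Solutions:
 h(b) = C1 + sqrt(2)*exp(sqrt(2)*b) + 3*sqrt(2)*log(cos(sqrt(2)*b))/2


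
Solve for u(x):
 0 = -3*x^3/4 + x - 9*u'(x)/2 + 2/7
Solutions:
 u(x) = C1 - x^4/24 + x^2/9 + 4*x/63


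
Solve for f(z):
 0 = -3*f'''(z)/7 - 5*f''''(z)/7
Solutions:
 f(z) = C1 + C2*z + C3*z^2 + C4*exp(-3*z/5)


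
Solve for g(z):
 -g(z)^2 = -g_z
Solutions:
 g(z) = -1/(C1 + z)


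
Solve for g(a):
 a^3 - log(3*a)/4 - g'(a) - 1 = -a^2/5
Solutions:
 g(a) = C1 + a^4/4 + a^3/15 - a*log(a)/4 - 3*a/4 - a*log(3)/4


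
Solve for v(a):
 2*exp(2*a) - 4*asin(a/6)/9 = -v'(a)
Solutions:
 v(a) = C1 + 4*a*asin(a/6)/9 + 4*sqrt(36 - a^2)/9 - exp(2*a)


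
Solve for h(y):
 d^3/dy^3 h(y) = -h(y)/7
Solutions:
 h(y) = C3*exp(-7^(2/3)*y/7) + (C1*sin(sqrt(3)*7^(2/3)*y/14) + C2*cos(sqrt(3)*7^(2/3)*y/14))*exp(7^(2/3)*y/14)


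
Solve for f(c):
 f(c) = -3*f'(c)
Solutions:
 f(c) = C1*exp(-c/3)


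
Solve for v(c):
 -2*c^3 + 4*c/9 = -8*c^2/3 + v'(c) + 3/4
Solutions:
 v(c) = C1 - c^4/2 + 8*c^3/9 + 2*c^2/9 - 3*c/4


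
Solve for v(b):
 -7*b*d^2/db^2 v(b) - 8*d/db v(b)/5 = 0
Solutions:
 v(b) = C1 + C2*b^(27/35)


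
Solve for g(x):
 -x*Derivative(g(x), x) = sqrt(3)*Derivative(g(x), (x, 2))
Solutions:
 g(x) = C1 + C2*erf(sqrt(2)*3^(3/4)*x/6)


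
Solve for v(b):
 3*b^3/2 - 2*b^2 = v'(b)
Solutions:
 v(b) = C1 + 3*b^4/8 - 2*b^3/3


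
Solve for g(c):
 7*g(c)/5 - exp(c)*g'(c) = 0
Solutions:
 g(c) = C1*exp(-7*exp(-c)/5)


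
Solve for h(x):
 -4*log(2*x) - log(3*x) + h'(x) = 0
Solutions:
 h(x) = C1 + 5*x*log(x) - 5*x + x*log(48)


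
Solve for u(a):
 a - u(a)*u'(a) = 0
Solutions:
 u(a) = -sqrt(C1 + a^2)
 u(a) = sqrt(C1 + a^2)


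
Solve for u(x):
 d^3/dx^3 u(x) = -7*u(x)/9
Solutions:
 u(x) = C3*exp(-21^(1/3)*x/3) + (C1*sin(3^(5/6)*7^(1/3)*x/6) + C2*cos(3^(5/6)*7^(1/3)*x/6))*exp(21^(1/3)*x/6)


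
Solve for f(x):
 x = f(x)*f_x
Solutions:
 f(x) = -sqrt(C1 + x^2)
 f(x) = sqrt(C1 + x^2)


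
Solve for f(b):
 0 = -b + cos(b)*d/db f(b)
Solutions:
 f(b) = C1 + Integral(b/cos(b), b)


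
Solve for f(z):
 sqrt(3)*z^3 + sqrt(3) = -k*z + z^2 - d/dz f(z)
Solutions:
 f(z) = C1 - k*z^2/2 - sqrt(3)*z^4/4 + z^3/3 - sqrt(3)*z


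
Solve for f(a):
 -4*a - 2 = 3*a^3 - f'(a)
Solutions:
 f(a) = C1 + 3*a^4/4 + 2*a^2 + 2*a


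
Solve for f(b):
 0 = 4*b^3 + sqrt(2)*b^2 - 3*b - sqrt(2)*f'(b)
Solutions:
 f(b) = C1 + sqrt(2)*b^4/2 + b^3/3 - 3*sqrt(2)*b^2/4


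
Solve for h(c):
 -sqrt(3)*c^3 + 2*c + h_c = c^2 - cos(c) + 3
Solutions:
 h(c) = C1 + sqrt(3)*c^4/4 + c^3/3 - c^2 + 3*c - sin(c)


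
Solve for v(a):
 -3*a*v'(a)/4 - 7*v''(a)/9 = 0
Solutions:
 v(a) = C1 + C2*erf(3*sqrt(42)*a/28)


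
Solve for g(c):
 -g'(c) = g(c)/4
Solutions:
 g(c) = C1*exp(-c/4)


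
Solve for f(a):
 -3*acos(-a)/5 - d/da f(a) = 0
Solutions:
 f(a) = C1 - 3*a*acos(-a)/5 - 3*sqrt(1 - a^2)/5


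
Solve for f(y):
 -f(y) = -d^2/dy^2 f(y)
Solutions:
 f(y) = C1*exp(-y) + C2*exp(y)


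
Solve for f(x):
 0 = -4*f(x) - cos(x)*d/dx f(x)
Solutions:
 f(x) = C1*(sin(x)^2 - 2*sin(x) + 1)/(sin(x)^2 + 2*sin(x) + 1)


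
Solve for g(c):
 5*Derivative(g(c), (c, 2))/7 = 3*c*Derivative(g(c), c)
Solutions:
 g(c) = C1 + C2*erfi(sqrt(210)*c/10)


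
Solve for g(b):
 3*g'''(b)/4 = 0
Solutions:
 g(b) = C1 + C2*b + C3*b^2


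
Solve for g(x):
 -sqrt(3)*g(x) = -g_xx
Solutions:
 g(x) = C1*exp(-3^(1/4)*x) + C2*exp(3^(1/4)*x)


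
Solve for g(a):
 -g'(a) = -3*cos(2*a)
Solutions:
 g(a) = C1 + 3*sin(2*a)/2


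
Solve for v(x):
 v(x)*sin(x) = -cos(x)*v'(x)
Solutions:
 v(x) = C1*cos(x)


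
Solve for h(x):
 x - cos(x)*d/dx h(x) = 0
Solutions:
 h(x) = C1 + Integral(x/cos(x), x)


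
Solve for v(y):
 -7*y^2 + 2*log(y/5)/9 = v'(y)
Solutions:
 v(y) = C1 - 7*y^3/3 + 2*y*log(y)/9 - 2*y*log(5)/9 - 2*y/9


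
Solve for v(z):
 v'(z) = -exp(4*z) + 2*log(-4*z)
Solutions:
 v(z) = C1 + 2*z*log(-z) + 2*z*(-1 + 2*log(2)) - exp(4*z)/4


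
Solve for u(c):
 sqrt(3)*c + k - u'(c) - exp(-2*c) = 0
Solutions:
 u(c) = C1 + sqrt(3)*c^2/2 + c*k + exp(-2*c)/2


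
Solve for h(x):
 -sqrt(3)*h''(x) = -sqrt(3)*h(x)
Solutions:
 h(x) = C1*exp(-x) + C2*exp(x)


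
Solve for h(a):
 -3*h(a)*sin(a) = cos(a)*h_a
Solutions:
 h(a) = C1*cos(a)^3


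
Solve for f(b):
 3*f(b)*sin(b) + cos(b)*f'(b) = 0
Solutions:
 f(b) = C1*cos(b)^3


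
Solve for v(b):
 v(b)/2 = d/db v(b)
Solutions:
 v(b) = C1*exp(b/2)


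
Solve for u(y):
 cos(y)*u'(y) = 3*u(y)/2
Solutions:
 u(y) = C1*(sin(y) + 1)^(3/4)/(sin(y) - 1)^(3/4)


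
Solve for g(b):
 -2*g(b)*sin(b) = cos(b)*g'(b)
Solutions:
 g(b) = C1*cos(b)^2


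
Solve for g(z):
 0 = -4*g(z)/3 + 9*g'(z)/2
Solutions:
 g(z) = C1*exp(8*z/27)


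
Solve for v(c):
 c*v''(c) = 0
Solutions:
 v(c) = C1 + C2*c


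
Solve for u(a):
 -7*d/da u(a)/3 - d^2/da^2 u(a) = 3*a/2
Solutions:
 u(a) = C1 + C2*exp(-7*a/3) - 9*a^2/28 + 27*a/98


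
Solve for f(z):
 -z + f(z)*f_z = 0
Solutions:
 f(z) = -sqrt(C1 + z^2)
 f(z) = sqrt(C1 + z^2)


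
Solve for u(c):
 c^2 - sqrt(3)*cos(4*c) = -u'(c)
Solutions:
 u(c) = C1 - c^3/3 + sqrt(3)*sin(4*c)/4


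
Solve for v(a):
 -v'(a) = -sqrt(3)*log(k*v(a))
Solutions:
 li(k*v(a))/k = C1 + sqrt(3)*a


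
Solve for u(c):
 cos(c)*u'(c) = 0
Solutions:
 u(c) = C1


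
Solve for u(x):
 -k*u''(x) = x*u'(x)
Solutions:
 u(x) = C1 + C2*sqrt(k)*erf(sqrt(2)*x*sqrt(1/k)/2)


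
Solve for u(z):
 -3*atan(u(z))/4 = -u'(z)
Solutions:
 Integral(1/atan(_y), (_y, u(z))) = C1 + 3*z/4


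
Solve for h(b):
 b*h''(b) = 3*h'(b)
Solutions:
 h(b) = C1 + C2*b^4


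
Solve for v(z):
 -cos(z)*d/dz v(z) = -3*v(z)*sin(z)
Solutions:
 v(z) = C1/cos(z)^3


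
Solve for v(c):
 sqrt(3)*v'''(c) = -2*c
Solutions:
 v(c) = C1 + C2*c + C3*c^2 - sqrt(3)*c^4/36


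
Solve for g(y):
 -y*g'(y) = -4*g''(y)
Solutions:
 g(y) = C1 + C2*erfi(sqrt(2)*y/4)


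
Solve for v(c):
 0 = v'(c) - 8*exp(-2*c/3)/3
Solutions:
 v(c) = C1 - 4*exp(-2*c/3)


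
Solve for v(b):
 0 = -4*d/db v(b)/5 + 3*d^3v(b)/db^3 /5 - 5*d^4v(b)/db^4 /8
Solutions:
 v(b) = C1 + C2*exp(b*(8*2^(2/3)/(25*sqrt(561) + 593)^(1/3) + 8 + 2^(1/3)*(25*sqrt(561) + 593)^(1/3))/25)*sin(2^(1/3)*sqrt(3)*b*(-(25*sqrt(561) + 593)^(1/3) + 8*2^(1/3)/(25*sqrt(561) + 593)^(1/3))/25) + C3*exp(b*(8*2^(2/3)/(25*sqrt(561) + 593)^(1/3) + 8 + 2^(1/3)*(25*sqrt(561) + 593)^(1/3))/25)*cos(2^(1/3)*sqrt(3)*b*(-(25*sqrt(561) + 593)^(1/3) + 8*2^(1/3)/(25*sqrt(561) + 593)^(1/3))/25) + C4*exp(2*b*(-2^(1/3)*(25*sqrt(561) + 593)^(1/3) - 8*2^(2/3)/(25*sqrt(561) + 593)^(1/3) + 4)/25)


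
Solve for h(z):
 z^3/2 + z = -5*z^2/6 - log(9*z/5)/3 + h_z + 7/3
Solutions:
 h(z) = C1 + z^4/8 + 5*z^3/18 + z^2/2 + z*log(z)/3 - 8*z/3 - z*log(5) + 2*z*log(15)/3


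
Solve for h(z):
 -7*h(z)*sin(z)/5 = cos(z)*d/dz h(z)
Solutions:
 h(z) = C1*cos(z)^(7/5)


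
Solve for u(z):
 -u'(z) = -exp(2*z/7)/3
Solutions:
 u(z) = C1 + 7*exp(2*z/7)/6


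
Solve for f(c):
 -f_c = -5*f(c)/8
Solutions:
 f(c) = C1*exp(5*c/8)


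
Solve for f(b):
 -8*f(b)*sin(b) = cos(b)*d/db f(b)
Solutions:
 f(b) = C1*cos(b)^8


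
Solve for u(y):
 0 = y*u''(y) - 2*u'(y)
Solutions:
 u(y) = C1 + C2*y^3


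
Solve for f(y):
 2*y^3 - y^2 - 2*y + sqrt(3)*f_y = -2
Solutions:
 f(y) = C1 - sqrt(3)*y^4/6 + sqrt(3)*y^3/9 + sqrt(3)*y^2/3 - 2*sqrt(3)*y/3


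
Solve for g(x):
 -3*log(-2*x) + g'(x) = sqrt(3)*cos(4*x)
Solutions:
 g(x) = C1 + 3*x*log(-x) - 3*x + 3*x*log(2) + sqrt(3)*sin(4*x)/4


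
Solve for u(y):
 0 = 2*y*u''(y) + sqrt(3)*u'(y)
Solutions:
 u(y) = C1 + C2*y^(1 - sqrt(3)/2)
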